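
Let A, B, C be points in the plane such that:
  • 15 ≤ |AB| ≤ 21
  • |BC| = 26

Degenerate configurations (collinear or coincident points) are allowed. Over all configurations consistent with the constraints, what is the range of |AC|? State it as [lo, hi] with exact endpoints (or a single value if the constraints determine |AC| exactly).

|AC| ∈ [5, 47]  (≈ [5.0000, 47.0000])

|AB| ∈ [15, 21]
|BC| ∈ {26}
|AC| ∈ [5, 47]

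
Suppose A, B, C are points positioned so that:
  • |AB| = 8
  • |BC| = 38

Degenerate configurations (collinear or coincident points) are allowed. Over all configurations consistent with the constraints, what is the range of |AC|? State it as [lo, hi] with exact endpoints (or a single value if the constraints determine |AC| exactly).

|AB| ∈ {8}
|BC| ∈ {38}
|AC| ∈ [30, 46]

|AC| ∈ [30, 46]  (≈ [30.0000, 46.0000])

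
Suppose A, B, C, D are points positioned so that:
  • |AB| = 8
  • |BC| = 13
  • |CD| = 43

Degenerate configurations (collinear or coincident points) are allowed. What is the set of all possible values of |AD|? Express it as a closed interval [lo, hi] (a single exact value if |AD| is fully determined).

|AD| ∈ [22, 64]  (≈ [22.0000, 64.0000])

|AB| ∈ {8}
|BC| ∈ {13}
|CD| ∈ {43}
|AC| ∈ [5, 21]
|BD| ∈ [30, 56]
|AD| ∈ [22, 64]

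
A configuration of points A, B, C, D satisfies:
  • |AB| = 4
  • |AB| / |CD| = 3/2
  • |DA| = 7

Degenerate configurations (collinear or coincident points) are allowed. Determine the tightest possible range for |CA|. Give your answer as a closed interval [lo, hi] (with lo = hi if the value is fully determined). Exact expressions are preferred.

|CA| ∈ [13/3, 29/3]  (≈ [4.3333, 9.6667])

|AB| ∈ {4}
|AD| ∈ {7}
|CD| ∈ {8/3}
|BD| ∈ [3, 11]
|AC| ∈ [13/3, 29/3]
|BC| ∈ [1/3, 41/3]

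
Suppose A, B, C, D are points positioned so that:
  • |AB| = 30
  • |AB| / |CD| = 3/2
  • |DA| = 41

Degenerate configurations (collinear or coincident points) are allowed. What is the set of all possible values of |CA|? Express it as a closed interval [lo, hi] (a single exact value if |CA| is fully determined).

|AB| ∈ {30}
|AD| ∈ {41}
|CD| ∈ {20}
|BD| ∈ [11, 71]
|AC| ∈ [21, 61]
|BC| ∈ [0, 91]

|CA| ∈ [21, 61]  (≈ [21.0000, 61.0000])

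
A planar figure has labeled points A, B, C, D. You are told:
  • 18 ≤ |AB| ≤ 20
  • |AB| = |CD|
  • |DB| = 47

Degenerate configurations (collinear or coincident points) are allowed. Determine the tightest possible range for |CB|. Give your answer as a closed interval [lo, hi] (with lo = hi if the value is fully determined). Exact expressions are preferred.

|CB| ∈ [27, 67]  (≈ [27.0000, 67.0000])

|AB| ∈ [18, 20]
|BD| ∈ {47}
|CD| ∈ [18, 20]
|AD| ∈ [27, 67]
|BC| ∈ [27, 67]
|AC| ∈ [7, 87]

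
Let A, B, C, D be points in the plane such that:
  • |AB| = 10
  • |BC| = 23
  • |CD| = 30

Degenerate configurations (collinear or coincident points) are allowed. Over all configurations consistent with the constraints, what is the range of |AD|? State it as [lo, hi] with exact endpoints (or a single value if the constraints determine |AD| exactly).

|AB| ∈ {10}
|BC| ∈ {23}
|CD| ∈ {30}
|AC| ∈ [13, 33]
|BD| ∈ [7, 53]
|AD| ∈ [0, 63]

|AD| ∈ [0, 63]  (≈ [0.0000, 63.0000])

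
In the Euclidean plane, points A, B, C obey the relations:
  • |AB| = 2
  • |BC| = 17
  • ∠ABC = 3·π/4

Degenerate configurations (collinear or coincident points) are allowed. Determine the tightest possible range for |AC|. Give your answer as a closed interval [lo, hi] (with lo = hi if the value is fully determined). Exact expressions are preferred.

|AB| ∈ {2}
|BC| ∈ {17}
|AC| ∈ {√(34·√(2) + 293)}

|AC| = √(34·√(2) + 293)  (≈ 18.4684)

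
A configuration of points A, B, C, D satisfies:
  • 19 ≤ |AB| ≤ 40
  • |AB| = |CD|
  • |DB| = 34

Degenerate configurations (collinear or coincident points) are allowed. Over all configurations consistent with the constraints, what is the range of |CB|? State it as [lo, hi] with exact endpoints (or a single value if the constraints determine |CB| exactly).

|CB| ∈ [0, 74]  (≈ [0.0000, 74.0000])

|AB| ∈ [19, 40]
|BD| ∈ {34}
|CD| ∈ [19, 40]
|AD| ∈ [0, 74]
|BC| ∈ [0, 74]
|AC| ∈ [0, 114]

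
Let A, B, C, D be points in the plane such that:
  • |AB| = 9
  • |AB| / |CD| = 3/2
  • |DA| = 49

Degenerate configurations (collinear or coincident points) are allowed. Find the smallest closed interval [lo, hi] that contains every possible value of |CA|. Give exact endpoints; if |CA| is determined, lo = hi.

|CA| ∈ [43, 55]  (≈ [43.0000, 55.0000])

|AB| ∈ {9}
|AD| ∈ {49}
|CD| ∈ {6}
|BD| ∈ [40, 58]
|AC| ∈ [43, 55]
|BC| ∈ [34, 64]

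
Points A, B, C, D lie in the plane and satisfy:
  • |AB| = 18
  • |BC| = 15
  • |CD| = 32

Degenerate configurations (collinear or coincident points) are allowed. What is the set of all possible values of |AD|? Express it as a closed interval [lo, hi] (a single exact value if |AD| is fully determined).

|AD| ∈ [0, 65]  (≈ [0.0000, 65.0000])

|AB| ∈ {18}
|BC| ∈ {15}
|CD| ∈ {32}
|AC| ∈ [3, 33]
|BD| ∈ [17, 47]
|AD| ∈ [0, 65]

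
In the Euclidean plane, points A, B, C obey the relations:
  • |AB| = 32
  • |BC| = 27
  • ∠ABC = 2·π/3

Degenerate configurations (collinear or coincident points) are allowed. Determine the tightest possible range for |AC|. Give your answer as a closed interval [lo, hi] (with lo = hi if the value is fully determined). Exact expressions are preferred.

|AC| = √(2617)  (≈ 51.1566)

|AB| ∈ {32}
|BC| ∈ {27}
|AC| ∈ {√(2617)}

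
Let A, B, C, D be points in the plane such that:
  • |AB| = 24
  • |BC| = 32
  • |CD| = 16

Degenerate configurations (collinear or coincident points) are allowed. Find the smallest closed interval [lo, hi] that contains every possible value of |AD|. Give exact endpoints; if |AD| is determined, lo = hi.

|AD| ∈ [0, 72]  (≈ [0.0000, 72.0000])

|AB| ∈ {24}
|BC| ∈ {32}
|CD| ∈ {16}
|AC| ∈ [8, 56]
|BD| ∈ [16, 48]
|AD| ∈ [0, 72]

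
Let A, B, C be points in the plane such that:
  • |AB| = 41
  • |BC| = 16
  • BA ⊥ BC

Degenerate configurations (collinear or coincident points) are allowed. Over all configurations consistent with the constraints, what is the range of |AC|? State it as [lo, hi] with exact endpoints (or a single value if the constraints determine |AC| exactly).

|AC| = √(1937)  (≈ 44.0114)

|AB| ∈ {41}
|BC| ∈ {16}
|AC| ∈ {√(1937)}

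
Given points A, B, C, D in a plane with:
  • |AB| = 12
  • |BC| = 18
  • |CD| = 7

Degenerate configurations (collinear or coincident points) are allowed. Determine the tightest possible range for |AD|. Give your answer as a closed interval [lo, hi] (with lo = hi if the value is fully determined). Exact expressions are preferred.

|AB| ∈ {12}
|BC| ∈ {18}
|CD| ∈ {7}
|AC| ∈ [6, 30]
|BD| ∈ [11, 25]
|AD| ∈ [0, 37]

|AD| ∈ [0, 37]  (≈ [0.0000, 37.0000])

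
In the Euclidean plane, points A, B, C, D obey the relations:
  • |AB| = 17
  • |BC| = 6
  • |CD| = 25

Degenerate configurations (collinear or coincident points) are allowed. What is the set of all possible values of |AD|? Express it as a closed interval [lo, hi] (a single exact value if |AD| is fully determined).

|AB| ∈ {17}
|BC| ∈ {6}
|CD| ∈ {25}
|AC| ∈ [11, 23]
|BD| ∈ [19, 31]
|AD| ∈ [2, 48]

|AD| ∈ [2, 48]  (≈ [2.0000, 48.0000])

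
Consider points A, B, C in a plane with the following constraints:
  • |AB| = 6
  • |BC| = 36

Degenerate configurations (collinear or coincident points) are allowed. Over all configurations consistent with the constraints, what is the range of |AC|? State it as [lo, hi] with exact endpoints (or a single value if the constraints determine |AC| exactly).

|AB| ∈ {6}
|BC| ∈ {36}
|AC| ∈ [30, 42]

|AC| ∈ [30, 42]  (≈ [30.0000, 42.0000])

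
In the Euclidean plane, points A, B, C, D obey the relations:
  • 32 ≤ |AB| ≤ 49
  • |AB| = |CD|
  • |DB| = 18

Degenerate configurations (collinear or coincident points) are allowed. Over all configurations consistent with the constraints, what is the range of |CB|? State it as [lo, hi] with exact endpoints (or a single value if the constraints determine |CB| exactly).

|AB| ∈ [32, 49]
|BD| ∈ {18}
|CD| ∈ [32, 49]
|AD| ∈ [14, 67]
|BC| ∈ [14, 67]
|AC| ∈ [0, 116]

|CB| ∈ [14, 67]  (≈ [14.0000, 67.0000])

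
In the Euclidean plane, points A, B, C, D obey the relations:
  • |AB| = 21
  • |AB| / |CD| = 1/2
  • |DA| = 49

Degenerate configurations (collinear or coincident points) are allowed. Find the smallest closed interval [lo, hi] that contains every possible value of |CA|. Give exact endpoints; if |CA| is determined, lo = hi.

|CA| ∈ [7, 91]  (≈ [7.0000, 91.0000])

|AB| ∈ {21}
|AD| ∈ {49}
|CD| ∈ {42}
|BD| ∈ [28, 70]
|AC| ∈ [7, 91]
|BC| ∈ [0, 112]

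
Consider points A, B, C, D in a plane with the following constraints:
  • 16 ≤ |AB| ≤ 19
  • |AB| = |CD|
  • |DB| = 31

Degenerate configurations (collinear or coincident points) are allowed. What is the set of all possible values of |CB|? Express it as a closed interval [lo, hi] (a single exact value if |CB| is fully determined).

|AB| ∈ [16, 19]
|BD| ∈ {31}
|CD| ∈ [16, 19]
|AD| ∈ [12, 50]
|BC| ∈ [12, 50]
|AC| ∈ [0, 69]

|CB| ∈ [12, 50]  (≈ [12.0000, 50.0000])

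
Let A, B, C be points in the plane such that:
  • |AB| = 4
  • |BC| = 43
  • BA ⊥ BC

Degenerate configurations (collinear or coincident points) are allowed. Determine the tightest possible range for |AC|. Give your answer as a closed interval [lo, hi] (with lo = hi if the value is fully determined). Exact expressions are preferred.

|AB| ∈ {4}
|BC| ∈ {43}
|AC| ∈ {√(1865)}

|AC| = √(1865)  (≈ 43.1856)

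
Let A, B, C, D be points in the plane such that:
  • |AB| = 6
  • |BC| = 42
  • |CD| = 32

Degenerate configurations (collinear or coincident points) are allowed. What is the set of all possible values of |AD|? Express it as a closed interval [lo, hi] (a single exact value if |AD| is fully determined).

|AB| ∈ {6}
|BC| ∈ {42}
|CD| ∈ {32}
|AC| ∈ [36, 48]
|BD| ∈ [10, 74]
|AD| ∈ [4, 80]

|AD| ∈ [4, 80]  (≈ [4.0000, 80.0000])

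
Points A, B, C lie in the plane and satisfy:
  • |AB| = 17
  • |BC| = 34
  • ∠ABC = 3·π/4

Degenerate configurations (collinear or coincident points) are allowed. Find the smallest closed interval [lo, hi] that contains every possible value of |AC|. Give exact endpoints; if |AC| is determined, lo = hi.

|AC| = 17·√(2·√(2) + 5)  (≈ 47.5649)

|AB| ∈ {17}
|BC| ∈ {34}
|AC| ∈ {17·√(2·√(2) + 5)}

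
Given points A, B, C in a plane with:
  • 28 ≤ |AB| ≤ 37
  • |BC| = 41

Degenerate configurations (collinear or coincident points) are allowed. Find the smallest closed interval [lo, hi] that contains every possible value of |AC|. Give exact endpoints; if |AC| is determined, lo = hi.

|AC| ∈ [4, 78]  (≈ [4.0000, 78.0000])

|AB| ∈ [28, 37]
|BC| ∈ {41}
|AC| ∈ [4, 78]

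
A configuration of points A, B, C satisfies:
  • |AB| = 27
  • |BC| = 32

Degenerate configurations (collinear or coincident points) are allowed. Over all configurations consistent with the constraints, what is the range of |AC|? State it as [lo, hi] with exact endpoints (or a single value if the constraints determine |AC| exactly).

|AB| ∈ {27}
|BC| ∈ {32}
|AC| ∈ [5, 59]

|AC| ∈ [5, 59]  (≈ [5.0000, 59.0000])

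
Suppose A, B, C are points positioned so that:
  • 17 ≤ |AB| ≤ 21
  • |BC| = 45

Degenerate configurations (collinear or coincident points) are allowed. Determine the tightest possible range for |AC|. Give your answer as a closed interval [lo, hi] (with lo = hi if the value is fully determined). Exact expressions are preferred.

|AB| ∈ [17, 21]
|BC| ∈ {45}
|AC| ∈ [24, 66]

|AC| ∈ [24, 66]  (≈ [24.0000, 66.0000])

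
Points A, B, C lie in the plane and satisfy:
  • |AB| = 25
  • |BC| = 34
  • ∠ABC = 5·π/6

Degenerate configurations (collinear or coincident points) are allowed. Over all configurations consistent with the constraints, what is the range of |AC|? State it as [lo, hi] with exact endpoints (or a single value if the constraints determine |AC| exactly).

|AC| = √(850·√(3) + 1781)  (≈ 57.0372)

|AB| ∈ {25}
|BC| ∈ {34}
|AC| ∈ {√(850·√(3) + 1781)}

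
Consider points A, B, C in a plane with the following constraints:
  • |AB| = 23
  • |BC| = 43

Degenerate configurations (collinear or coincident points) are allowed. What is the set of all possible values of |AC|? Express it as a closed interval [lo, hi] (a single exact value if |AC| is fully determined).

|AC| ∈ [20, 66]  (≈ [20.0000, 66.0000])

|AB| ∈ {23}
|BC| ∈ {43}
|AC| ∈ [20, 66]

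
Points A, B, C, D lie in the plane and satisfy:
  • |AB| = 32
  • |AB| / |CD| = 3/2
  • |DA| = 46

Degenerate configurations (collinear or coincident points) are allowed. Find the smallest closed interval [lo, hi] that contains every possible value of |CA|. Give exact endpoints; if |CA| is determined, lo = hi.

|CA| ∈ [74/3, 202/3]  (≈ [24.6667, 67.3333])

|AB| ∈ {32}
|AD| ∈ {46}
|CD| ∈ {64/3}
|BD| ∈ [14, 78]
|AC| ∈ [74/3, 202/3]
|BC| ∈ [0, 298/3]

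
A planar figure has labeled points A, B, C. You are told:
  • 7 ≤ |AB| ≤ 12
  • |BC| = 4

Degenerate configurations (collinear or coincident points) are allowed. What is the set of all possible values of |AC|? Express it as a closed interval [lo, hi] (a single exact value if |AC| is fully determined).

|AC| ∈ [3, 16]  (≈ [3.0000, 16.0000])

|AB| ∈ [7, 12]
|BC| ∈ {4}
|AC| ∈ [3, 16]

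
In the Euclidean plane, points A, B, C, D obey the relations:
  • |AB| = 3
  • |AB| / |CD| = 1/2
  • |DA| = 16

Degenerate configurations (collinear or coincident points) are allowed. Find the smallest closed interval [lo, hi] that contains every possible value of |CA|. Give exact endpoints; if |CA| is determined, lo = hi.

|AB| ∈ {3}
|AD| ∈ {16}
|CD| ∈ {6}
|BD| ∈ [13, 19]
|AC| ∈ [10, 22]
|BC| ∈ [7, 25]

|CA| ∈ [10, 22]  (≈ [10.0000, 22.0000])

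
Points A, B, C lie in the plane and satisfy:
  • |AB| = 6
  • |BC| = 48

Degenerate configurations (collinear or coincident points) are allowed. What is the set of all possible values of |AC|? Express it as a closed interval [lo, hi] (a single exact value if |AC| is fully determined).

|AC| ∈ [42, 54]  (≈ [42.0000, 54.0000])

|AB| ∈ {6}
|BC| ∈ {48}
|AC| ∈ [42, 54]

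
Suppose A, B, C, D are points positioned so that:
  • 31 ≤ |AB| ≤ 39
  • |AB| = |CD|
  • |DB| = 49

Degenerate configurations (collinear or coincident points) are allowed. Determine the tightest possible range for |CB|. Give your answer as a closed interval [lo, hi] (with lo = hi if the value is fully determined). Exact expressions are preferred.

|AB| ∈ [31, 39]
|BD| ∈ {49}
|CD| ∈ [31, 39]
|AD| ∈ [10, 88]
|BC| ∈ [10, 88]
|AC| ∈ [0, 127]

|CB| ∈ [10, 88]  (≈ [10.0000, 88.0000])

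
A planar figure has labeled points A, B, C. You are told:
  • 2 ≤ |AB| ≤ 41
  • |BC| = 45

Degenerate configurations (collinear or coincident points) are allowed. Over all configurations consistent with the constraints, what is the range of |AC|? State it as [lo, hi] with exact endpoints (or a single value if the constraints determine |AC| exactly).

|AB| ∈ [2, 41]
|BC| ∈ {45}
|AC| ∈ [4, 86]

|AC| ∈ [4, 86]  (≈ [4.0000, 86.0000])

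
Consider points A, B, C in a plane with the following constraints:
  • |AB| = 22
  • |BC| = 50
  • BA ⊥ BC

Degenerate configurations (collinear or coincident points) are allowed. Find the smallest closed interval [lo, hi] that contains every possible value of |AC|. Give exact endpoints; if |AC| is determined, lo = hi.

|AC| = 2·√(746)  (≈ 54.6260)

|AB| ∈ {22}
|BC| ∈ {50}
|AC| ∈ {2·√(746)}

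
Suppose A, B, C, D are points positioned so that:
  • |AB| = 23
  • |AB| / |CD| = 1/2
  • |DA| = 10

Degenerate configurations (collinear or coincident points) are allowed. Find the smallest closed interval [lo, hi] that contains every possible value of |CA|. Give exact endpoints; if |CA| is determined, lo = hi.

|AB| ∈ {23}
|AD| ∈ {10}
|CD| ∈ {46}
|BD| ∈ [13, 33]
|AC| ∈ [36, 56]
|BC| ∈ [13, 79]

|CA| ∈ [36, 56]  (≈ [36.0000, 56.0000])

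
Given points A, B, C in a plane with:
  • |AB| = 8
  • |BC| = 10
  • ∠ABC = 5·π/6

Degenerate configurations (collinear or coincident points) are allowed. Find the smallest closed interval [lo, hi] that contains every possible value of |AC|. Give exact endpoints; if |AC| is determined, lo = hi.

|AC| = 2·√(20·√(3) + 41)  (≈ 17.3944)

|AB| ∈ {8}
|BC| ∈ {10}
|AC| ∈ {2·√(20·√(3) + 41)}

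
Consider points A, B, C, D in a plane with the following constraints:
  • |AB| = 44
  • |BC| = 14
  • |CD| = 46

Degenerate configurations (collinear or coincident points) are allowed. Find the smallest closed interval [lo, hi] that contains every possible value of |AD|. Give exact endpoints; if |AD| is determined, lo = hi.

|AB| ∈ {44}
|BC| ∈ {14}
|CD| ∈ {46}
|AC| ∈ [30, 58]
|BD| ∈ [32, 60]
|AD| ∈ [0, 104]

|AD| ∈ [0, 104]  (≈ [0.0000, 104.0000])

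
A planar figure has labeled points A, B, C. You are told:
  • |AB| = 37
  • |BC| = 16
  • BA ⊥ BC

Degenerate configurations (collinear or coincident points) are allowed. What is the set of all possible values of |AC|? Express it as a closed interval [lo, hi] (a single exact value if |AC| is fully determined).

|AB| ∈ {37}
|BC| ∈ {16}
|AC| ∈ {5·√(65)}

|AC| = 5·√(65)  (≈ 40.3113)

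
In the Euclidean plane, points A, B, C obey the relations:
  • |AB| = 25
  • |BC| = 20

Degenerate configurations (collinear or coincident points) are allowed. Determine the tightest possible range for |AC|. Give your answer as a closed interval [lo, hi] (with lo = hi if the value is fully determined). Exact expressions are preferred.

|AB| ∈ {25}
|BC| ∈ {20}
|AC| ∈ [5, 45]

|AC| ∈ [5, 45]  (≈ [5.0000, 45.0000])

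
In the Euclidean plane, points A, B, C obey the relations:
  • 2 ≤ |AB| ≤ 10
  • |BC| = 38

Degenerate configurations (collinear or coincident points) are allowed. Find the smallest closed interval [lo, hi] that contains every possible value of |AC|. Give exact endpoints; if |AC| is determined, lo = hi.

|AC| ∈ [28, 48]  (≈ [28.0000, 48.0000])

|AB| ∈ [2, 10]
|BC| ∈ {38}
|AC| ∈ [28, 48]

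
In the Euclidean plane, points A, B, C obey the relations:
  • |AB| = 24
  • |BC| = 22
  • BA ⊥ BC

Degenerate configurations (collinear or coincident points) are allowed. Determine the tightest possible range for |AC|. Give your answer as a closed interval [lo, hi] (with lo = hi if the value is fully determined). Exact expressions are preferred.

|AC| = 2·√(265)  (≈ 32.5576)

|AB| ∈ {24}
|BC| ∈ {22}
|AC| ∈ {2·√(265)}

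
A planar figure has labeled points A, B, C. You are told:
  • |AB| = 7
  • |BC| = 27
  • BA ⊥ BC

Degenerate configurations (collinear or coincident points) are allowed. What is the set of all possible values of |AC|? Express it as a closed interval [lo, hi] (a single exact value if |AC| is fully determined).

|AC| = √(778)  (≈ 27.8927)

|AB| ∈ {7}
|BC| ∈ {27}
|AC| ∈ {√(778)}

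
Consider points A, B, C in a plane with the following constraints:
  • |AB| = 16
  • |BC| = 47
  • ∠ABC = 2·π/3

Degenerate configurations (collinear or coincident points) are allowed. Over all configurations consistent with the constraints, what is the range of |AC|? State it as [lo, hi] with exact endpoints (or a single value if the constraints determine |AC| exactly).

|AC| = √(3217)  (≈ 56.7186)

|AB| ∈ {16}
|BC| ∈ {47}
|AC| ∈ {√(3217)}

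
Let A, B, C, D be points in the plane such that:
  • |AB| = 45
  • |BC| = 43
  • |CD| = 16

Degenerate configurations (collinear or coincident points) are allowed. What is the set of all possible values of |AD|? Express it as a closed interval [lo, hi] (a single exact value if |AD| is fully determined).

|AB| ∈ {45}
|BC| ∈ {43}
|CD| ∈ {16}
|AC| ∈ [2, 88]
|BD| ∈ [27, 59]
|AD| ∈ [0, 104]

|AD| ∈ [0, 104]  (≈ [0.0000, 104.0000])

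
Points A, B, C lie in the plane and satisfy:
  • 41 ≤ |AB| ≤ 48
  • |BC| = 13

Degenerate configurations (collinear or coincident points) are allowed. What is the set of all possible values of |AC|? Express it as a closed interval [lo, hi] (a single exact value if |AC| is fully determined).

|AB| ∈ [41, 48]
|BC| ∈ {13}
|AC| ∈ [28, 61]

|AC| ∈ [28, 61]  (≈ [28.0000, 61.0000])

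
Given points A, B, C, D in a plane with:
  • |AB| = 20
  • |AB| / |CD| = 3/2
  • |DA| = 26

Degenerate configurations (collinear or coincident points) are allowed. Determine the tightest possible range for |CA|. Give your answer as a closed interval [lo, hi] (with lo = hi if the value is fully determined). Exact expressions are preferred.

|CA| ∈ [38/3, 118/3]  (≈ [12.6667, 39.3333])

|AB| ∈ {20}
|AD| ∈ {26}
|CD| ∈ {40/3}
|BD| ∈ [6, 46]
|AC| ∈ [38/3, 118/3]
|BC| ∈ [0, 178/3]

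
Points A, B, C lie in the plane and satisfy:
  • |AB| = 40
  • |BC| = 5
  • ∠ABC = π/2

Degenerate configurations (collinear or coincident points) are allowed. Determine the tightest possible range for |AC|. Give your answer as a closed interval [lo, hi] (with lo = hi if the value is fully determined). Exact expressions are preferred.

|AB| ∈ {40}
|BC| ∈ {5}
|AC| ∈ {5·√(65)}

|AC| = 5·√(65)  (≈ 40.3113)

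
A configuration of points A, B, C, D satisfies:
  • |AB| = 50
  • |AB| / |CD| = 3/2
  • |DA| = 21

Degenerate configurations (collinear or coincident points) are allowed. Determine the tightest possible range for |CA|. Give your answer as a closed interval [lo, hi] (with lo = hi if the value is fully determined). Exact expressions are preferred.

|CA| ∈ [37/3, 163/3]  (≈ [12.3333, 54.3333])

|AB| ∈ {50}
|AD| ∈ {21}
|CD| ∈ {100/3}
|BD| ∈ [29, 71]
|AC| ∈ [37/3, 163/3]
|BC| ∈ [0, 313/3]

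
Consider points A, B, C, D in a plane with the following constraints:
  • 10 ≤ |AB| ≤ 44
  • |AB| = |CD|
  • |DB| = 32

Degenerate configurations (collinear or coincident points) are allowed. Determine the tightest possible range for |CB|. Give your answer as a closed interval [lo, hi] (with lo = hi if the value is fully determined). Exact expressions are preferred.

|AB| ∈ [10, 44]
|BD| ∈ {32}
|CD| ∈ [10, 44]
|AD| ∈ [0, 76]
|BC| ∈ [0, 76]
|AC| ∈ [0, 120]

|CB| ∈ [0, 76]  (≈ [0.0000, 76.0000])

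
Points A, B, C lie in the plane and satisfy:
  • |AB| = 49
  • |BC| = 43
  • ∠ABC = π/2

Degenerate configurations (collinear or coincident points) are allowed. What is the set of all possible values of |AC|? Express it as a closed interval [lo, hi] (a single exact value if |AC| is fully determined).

|AB| ∈ {49}
|BC| ∈ {43}
|AC| ∈ {5·√(170)}

|AC| = 5·√(170)  (≈ 65.1920)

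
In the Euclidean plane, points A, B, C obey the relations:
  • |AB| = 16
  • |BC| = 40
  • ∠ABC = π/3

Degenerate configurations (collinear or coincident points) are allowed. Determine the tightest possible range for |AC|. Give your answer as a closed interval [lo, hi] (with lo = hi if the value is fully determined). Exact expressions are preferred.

|AC| = 8·√(19)  (≈ 34.8712)

|AB| ∈ {16}
|BC| ∈ {40}
|AC| ∈ {8·√(19)}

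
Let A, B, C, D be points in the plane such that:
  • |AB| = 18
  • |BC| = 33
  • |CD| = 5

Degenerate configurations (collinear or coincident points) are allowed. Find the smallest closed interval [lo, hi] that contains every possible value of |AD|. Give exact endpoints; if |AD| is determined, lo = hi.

|AD| ∈ [10, 56]  (≈ [10.0000, 56.0000])

|AB| ∈ {18}
|BC| ∈ {33}
|CD| ∈ {5}
|AC| ∈ [15, 51]
|BD| ∈ [28, 38]
|AD| ∈ [10, 56]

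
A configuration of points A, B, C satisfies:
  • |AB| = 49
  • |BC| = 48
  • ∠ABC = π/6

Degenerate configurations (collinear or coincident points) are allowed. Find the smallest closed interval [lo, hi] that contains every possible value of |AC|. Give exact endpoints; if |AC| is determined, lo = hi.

|AB| ∈ {49}
|BC| ∈ {48}
|AC| ∈ {√(4705 - 2352·√(3))}

|AC| = √(4705 - 2352·√(3))  (≈ 25.1240)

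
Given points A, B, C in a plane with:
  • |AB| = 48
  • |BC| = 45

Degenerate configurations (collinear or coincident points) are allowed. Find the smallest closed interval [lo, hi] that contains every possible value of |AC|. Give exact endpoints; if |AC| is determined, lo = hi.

|AC| ∈ [3, 93]  (≈ [3.0000, 93.0000])

|AB| ∈ {48}
|BC| ∈ {45}
|AC| ∈ [3, 93]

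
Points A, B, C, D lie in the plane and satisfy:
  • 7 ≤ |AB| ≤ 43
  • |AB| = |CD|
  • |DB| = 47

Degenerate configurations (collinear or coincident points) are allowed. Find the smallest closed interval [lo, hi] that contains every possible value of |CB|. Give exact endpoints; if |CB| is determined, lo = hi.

|AB| ∈ [7, 43]
|BD| ∈ {47}
|CD| ∈ [7, 43]
|AD| ∈ [4, 90]
|BC| ∈ [4, 90]
|AC| ∈ [0, 133]

|CB| ∈ [4, 90]  (≈ [4.0000, 90.0000])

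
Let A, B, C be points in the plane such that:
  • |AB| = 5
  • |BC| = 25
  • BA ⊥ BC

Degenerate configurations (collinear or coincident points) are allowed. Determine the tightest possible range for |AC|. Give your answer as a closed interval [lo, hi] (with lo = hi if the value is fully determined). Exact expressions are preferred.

|AB| ∈ {5}
|BC| ∈ {25}
|AC| ∈ {5·√(26)}

|AC| = 5·√(26)  (≈ 25.4951)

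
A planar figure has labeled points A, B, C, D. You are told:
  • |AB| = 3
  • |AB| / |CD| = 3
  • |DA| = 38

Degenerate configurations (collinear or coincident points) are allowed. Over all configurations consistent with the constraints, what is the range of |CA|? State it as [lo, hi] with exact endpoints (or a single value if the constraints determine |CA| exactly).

|CA| ∈ [37, 39]  (≈ [37.0000, 39.0000])

|AB| ∈ {3}
|AD| ∈ {38}
|CD| ∈ {1}
|BD| ∈ [35, 41]
|AC| ∈ [37, 39]
|BC| ∈ [34, 42]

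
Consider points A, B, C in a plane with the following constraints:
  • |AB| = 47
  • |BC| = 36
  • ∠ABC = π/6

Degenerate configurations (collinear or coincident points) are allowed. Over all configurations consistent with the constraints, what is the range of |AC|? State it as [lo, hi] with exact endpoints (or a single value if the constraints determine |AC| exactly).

|AB| ∈ {47}
|BC| ∈ {36}
|AC| ∈ {√(3505 - 1692·√(3))}

|AC| = √(3505 - 1692·√(3))  (≈ 23.9660)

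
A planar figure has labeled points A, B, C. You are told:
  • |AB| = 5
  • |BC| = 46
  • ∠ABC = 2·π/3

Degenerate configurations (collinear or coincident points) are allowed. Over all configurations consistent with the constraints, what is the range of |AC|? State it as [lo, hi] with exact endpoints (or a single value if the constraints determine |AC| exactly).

|AB| ∈ {5}
|BC| ∈ {46}
|AC| ∈ {√(2371)}

|AC| = √(2371)  (≈ 48.6929)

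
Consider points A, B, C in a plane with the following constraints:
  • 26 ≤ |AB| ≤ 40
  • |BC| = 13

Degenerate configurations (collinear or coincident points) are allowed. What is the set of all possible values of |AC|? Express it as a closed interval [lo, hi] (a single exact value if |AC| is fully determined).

|AC| ∈ [13, 53]  (≈ [13.0000, 53.0000])

|AB| ∈ [26, 40]
|BC| ∈ {13}
|AC| ∈ [13, 53]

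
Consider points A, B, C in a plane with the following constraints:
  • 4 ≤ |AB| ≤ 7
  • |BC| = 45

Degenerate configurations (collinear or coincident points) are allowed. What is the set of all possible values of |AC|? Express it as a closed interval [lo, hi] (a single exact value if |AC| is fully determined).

|AB| ∈ [4, 7]
|BC| ∈ {45}
|AC| ∈ [38, 52]

|AC| ∈ [38, 52]  (≈ [38.0000, 52.0000])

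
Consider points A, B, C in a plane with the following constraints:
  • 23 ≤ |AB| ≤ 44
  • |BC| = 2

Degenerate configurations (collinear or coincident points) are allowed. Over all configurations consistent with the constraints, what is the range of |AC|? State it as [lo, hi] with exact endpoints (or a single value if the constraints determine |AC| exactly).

|AB| ∈ [23, 44]
|BC| ∈ {2}
|AC| ∈ [21, 46]

|AC| ∈ [21, 46]  (≈ [21.0000, 46.0000])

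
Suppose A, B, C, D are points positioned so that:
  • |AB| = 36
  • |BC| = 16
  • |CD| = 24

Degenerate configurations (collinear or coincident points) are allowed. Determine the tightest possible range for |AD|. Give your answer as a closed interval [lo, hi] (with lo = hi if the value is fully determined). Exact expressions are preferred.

|AD| ∈ [0, 76]  (≈ [0.0000, 76.0000])

|AB| ∈ {36}
|BC| ∈ {16}
|CD| ∈ {24}
|AC| ∈ [20, 52]
|BD| ∈ [8, 40]
|AD| ∈ [0, 76]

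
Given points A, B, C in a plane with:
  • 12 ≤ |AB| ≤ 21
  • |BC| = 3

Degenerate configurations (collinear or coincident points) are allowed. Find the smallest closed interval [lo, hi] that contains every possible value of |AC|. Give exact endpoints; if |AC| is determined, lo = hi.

|AB| ∈ [12, 21]
|BC| ∈ {3}
|AC| ∈ [9, 24]

|AC| ∈ [9, 24]  (≈ [9.0000, 24.0000])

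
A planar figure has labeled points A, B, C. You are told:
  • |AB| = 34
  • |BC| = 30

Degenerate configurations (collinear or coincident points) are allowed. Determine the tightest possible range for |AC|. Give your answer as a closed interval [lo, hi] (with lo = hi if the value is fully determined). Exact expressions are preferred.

|AB| ∈ {34}
|BC| ∈ {30}
|AC| ∈ [4, 64]

|AC| ∈ [4, 64]  (≈ [4.0000, 64.0000])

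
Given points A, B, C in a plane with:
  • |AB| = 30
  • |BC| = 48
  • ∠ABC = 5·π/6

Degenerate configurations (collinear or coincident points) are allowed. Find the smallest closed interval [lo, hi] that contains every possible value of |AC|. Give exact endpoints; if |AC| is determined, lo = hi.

|AC| = 6·√(40·√(3) + 89)  (≈ 75.4861)

|AB| ∈ {30}
|BC| ∈ {48}
|AC| ∈ {6·√(40·√(3) + 89)}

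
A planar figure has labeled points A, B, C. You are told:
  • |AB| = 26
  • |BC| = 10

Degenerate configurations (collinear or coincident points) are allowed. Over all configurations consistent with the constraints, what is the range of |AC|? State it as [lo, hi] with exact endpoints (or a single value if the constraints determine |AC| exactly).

|AC| ∈ [16, 36]  (≈ [16.0000, 36.0000])

|AB| ∈ {26}
|BC| ∈ {10}
|AC| ∈ [16, 36]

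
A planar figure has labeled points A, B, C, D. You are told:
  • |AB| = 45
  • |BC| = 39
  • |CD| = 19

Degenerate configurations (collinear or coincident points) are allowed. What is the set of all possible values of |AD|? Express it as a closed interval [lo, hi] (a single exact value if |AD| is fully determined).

|AD| ∈ [0, 103]  (≈ [0.0000, 103.0000])

|AB| ∈ {45}
|BC| ∈ {39}
|CD| ∈ {19}
|AC| ∈ [6, 84]
|BD| ∈ [20, 58]
|AD| ∈ [0, 103]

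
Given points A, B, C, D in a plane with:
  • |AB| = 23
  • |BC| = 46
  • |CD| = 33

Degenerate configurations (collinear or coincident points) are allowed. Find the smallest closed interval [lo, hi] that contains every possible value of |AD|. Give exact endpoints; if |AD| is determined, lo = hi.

|AD| ∈ [0, 102]  (≈ [0.0000, 102.0000])

|AB| ∈ {23}
|BC| ∈ {46}
|CD| ∈ {33}
|AC| ∈ [23, 69]
|BD| ∈ [13, 79]
|AD| ∈ [0, 102]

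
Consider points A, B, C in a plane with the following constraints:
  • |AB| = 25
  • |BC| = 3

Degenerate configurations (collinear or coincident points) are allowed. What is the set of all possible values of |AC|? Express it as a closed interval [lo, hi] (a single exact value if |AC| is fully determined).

|AC| ∈ [22, 28]  (≈ [22.0000, 28.0000])

|AB| ∈ {25}
|BC| ∈ {3}
|AC| ∈ [22, 28]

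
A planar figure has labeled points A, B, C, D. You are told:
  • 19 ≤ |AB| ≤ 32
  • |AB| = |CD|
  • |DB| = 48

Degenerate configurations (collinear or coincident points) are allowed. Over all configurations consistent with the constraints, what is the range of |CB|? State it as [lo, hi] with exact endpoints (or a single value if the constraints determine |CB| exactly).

|CB| ∈ [16, 80]  (≈ [16.0000, 80.0000])

|AB| ∈ [19, 32]
|BD| ∈ {48}
|CD| ∈ [19, 32]
|AD| ∈ [16, 80]
|BC| ∈ [16, 80]
|AC| ∈ [0, 112]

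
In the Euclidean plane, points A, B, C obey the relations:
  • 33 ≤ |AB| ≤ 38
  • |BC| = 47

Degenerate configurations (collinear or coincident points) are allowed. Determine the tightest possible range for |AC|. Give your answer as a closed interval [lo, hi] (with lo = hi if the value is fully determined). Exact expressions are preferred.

|AC| ∈ [9, 85]  (≈ [9.0000, 85.0000])

|AB| ∈ [33, 38]
|BC| ∈ {47}
|AC| ∈ [9, 85]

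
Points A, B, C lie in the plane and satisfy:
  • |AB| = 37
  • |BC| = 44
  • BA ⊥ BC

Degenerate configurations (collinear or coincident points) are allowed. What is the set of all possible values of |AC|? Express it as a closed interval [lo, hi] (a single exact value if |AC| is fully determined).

|AB| ∈ {37}
|BC| ∈ {44}
|AC| ∈ {√(3305)}

|AC| = √(3305)  (≈ 57.4891)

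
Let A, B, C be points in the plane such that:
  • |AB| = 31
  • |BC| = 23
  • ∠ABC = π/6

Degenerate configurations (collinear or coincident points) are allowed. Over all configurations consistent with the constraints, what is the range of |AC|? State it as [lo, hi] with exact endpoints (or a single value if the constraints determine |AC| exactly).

|AB| ∈ {31}
|BC| ∈ {23}
|AC| ∈ {√(1490 - 713·√(3))}

|AC| = √(1490 - 713·√(3))  (≈ 15.9702)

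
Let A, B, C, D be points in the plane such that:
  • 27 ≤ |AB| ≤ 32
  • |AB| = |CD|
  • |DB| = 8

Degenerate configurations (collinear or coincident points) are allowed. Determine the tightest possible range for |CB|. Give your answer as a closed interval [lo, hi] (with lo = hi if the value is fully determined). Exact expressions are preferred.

|AB| ∈ [27, 32]
|BD| ∈ {8}
|CD| ∈ [27, 32]
|AD| ∈ [19, 40]
|BC| ∈ [19, 40]
|AC| ∈ [0, 72]

|CB| ∈ [19, 40]  (≈ [19.0000, 40.0000])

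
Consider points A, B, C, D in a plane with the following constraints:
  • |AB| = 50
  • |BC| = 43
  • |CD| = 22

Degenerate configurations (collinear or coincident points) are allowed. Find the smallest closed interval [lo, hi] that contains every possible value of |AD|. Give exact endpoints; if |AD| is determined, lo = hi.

|AD| ∈ [0, 115]  (≈ [0.0000, 115.0000])

|AB| ∈ {50}
|BC| ∈ {43}
|CD| ∈ {22}
|AC| ∈ [7, 93]
|BD| ∈ [21, 65]
|AD| ∈ [0, 115]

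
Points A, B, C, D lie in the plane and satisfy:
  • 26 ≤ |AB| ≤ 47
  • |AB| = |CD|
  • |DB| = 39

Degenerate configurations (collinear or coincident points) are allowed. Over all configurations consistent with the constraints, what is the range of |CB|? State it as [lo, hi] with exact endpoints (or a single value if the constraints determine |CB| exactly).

|CB| ∈ [0, 86]  (≈ [0.0000, 86.0000])

|AB| ∈ [26, 47]
|BD| ∈ {39}
|CD| ∈ [26, 47]
|AD| ∈ [0, 86]
|BC| ∈ [0, 86]
|AC| ∈ [0, 133]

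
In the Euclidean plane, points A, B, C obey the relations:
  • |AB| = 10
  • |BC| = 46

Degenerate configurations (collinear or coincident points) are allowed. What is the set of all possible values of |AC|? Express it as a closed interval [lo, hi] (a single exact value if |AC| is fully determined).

|AC| ∈ [36, 56]  (≈ [36.0000, 56.0000])

|AB| ∈ {10}
|BC| ∈ {46}
|AC| ∈ [36, 56]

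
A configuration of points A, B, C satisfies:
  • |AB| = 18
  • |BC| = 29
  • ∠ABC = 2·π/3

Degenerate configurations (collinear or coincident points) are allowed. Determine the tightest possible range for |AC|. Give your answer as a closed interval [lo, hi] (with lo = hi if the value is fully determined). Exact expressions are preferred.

|AC| = √(1687)  (≈ 41.0731)

|AB| ∈ {18}
|BC| ∈ {29}
|AC| ∈ {√(1687)}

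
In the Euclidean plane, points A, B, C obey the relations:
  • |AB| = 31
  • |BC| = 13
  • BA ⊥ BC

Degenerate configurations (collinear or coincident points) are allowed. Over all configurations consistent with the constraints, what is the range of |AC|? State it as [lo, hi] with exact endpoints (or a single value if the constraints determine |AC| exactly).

|AB| ∈ {31}
|BC| ∈ {13}
|AC| ∈ {√(1130)}

|AC| = √(1130)  (≈ 33.6155)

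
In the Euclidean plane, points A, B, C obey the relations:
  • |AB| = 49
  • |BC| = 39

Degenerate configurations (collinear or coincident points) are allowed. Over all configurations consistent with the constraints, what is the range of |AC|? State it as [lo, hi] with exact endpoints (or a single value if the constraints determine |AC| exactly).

|AB| ∈ {49}
|BC| ∈ {39}
|AC| ∈ [10, 88]

|AC| ∈ [10, 88]  (≈ [10.0000, 88.0000])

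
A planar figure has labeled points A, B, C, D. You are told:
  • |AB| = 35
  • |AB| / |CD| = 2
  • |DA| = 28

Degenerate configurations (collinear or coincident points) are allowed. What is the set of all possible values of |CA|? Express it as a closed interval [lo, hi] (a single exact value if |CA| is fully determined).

|CA| ∈ [21/2, 91/2]  (≈ [10.5000, 45.5000])

|AB| ∈ {35}
|AD| ∈ {28}
|CD| ∈ {35/2}
|BD| ∈ [7, 63]
|AC| ∈ [21/2, 91/2]
|BC| ∈ [0, 161/2]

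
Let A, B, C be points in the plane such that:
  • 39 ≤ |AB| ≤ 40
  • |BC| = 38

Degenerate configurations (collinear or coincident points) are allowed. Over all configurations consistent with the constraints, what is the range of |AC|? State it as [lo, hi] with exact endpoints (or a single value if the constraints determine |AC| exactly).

|AB| ∈ [39, 40]
|BC| ∈ {38}
|AC| ∈ [1, 78]

|AC| ∈ [1, 78]  (≈ [1.0000, 78.0000])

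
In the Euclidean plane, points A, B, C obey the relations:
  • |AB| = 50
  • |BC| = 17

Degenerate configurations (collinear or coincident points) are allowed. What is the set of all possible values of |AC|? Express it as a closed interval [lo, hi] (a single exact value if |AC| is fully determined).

|AB| ∈ {50}
|BC| ∈ {17}
|AC| ∈ [33, 67]

|AC| ∈ [33, 67]  (≈ [33.0000, 67.0000])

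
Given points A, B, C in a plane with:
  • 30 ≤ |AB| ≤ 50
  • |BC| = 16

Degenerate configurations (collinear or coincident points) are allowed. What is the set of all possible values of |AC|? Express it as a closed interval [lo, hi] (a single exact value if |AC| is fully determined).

|AC| ∈ [14, 66]  (≈ [14.0000, 66.0000])

|AB| ∈ [30, 50]
|BC| ∈ {16}
|AC| ∈ [14, 66]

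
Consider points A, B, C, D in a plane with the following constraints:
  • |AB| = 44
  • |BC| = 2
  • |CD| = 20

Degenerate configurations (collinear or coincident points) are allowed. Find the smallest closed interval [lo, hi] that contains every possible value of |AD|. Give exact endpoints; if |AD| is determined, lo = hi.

|AB| ∈ {44}
|BC| ∈ {2}
|CD| ∈ {20}
|AC| ∈ [42, 46]
|BD| ∈ [18, 22]
|AD| ∈ [22, 66]

|AD| ∈ [22, 66]  (≈ [22.0000, 66.0000])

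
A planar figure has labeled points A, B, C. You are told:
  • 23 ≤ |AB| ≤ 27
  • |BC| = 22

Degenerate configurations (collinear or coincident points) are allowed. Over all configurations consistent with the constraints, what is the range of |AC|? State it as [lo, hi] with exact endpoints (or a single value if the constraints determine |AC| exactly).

|AB| ∈ [23, 27]
|BC| ∈ {22}
|AC| ∈ [1, 49]

|AC| ∈ [1, 49]  (≈ [1.0000, 49.0000])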